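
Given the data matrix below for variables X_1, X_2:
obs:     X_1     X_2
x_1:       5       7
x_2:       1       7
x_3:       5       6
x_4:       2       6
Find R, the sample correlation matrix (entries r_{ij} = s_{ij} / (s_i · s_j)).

Step 1 — column means:
  mean(X_1) = (5 + 1 + 5 + 2) / 4 = 13/4 = 3.25
  mean(X_2) = (7 + 7 + 6 + 6) / 4 = 26/4 = 6.5

Step 2 — sample variances and covariances s[i,j] = (1/(n-1)) · Σ_k (x_{k,i} - mean_i) · (x_{k,j} - mean_j), with n-1 = 3:
  s[X_1,X_1] = ((1.75)·(1.75) + (-2.25)·(-2.25) + (1.75)·(1.75) + (-1.25)·(-1.25)) / 3 = 12.75/3 = 4.25
  s[X_1,X_2] = ((1.75)·(0.5) + (-2.25)·(0.5) + (1.75)·(-0.5) + (-1.25)·(-0.5)) / 3 = -0.5/3 = -0.1667
  s[X_2,X_2] = ((0.5)·(0.5) + (0.5)·(0.5) + (-0.5)·(-0.5) + (-0.5)·(-0.5)) / 3 = 1/3 = 0.3333
  Sample standard deviations s_i = √(s[i,i]):
  s(X_1) = √(4.25) = 2.0616
  s(X_2) = √(0.3333) = 0.5774

Step 3 — r_{ij} = s_{ij} / (s_i · s_j):
  r[X_1,X_1] = 1 (diagonal).
  r[X_1,X_2] = -0.1667 / (2.0616 · 0.5774) = -0.1667 / 1.1902 = -0.14
  r[X_2,X_2] = 1 (diagonal).

R is symmetric with unit diagonal. Assembling:

R = [[1, -0.14],
 [-0.14, 1]]


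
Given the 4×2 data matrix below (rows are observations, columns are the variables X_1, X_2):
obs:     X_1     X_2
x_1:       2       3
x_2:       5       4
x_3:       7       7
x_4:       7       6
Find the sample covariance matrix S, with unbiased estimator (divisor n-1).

Step 1 — column means:
  mean(X_1) = (2 + 5 + 7 + 7) / 4 = 21/4 = 5.25
  mean(X_2) = (3 + 4 + 7 + 6) / 4 = 20/4 = 5

Step 2 — sample covariance S[i,j] = (1/(n-1)) · Σ_k (x_{k,i} - mean_i) · (x_{k,j} - mean_j), with n-1 = 3.
  S[X_1,X_1] = ((-3.25)·(-3.25) + (-0.25)·(-0.25) + (1.75)·(1.75) + (1.75)·(1.75)) / 3 = 16.75/3 = 5.5833
  S[X_1,X_2] = ((-3.25)·(-2) + (-0.25)·(-1) + (1.75)·(2) + (1.75)·(1)) / 3 = 12/3 = 4
  S[X_2,X_2] = ((-2)·(-2) + (-1)·(-1) + (2)·(2) + (1)·(1)) / 3 = 10/3 = 3.3333

S is symmetric (S[j,i] = S[i,j]). Assembling:

S = [[5.5833, 4],
 [4, 3.3333]]


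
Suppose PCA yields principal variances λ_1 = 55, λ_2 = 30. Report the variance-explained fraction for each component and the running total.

Step 1 — total variance = trace(Sigma) = Σ λ_i = 55 + 30 = 85.

Step 2 — fraction explained by component i = λ_i / Σ λ:
  PC1: 55/85 = 0.6471
  PC2: 30/85 = 0.3529

Step 3 — cumulative fraction after k components = (λ_1 + ... + λ_k) / Σ λ:
  k = 1: 55/85 = 0.6471
  k = 2: (55 + 30)/85 = 85/85 = 1

Summary (fraction, with percent):

explained: PC1 0.6471 (64.71%), PC2 0.3529 (35.29%);  cumulative: 0.6471, 1


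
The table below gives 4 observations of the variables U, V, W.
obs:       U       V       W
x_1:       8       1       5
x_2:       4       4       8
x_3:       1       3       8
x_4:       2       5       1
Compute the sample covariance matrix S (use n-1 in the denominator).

Step 1 — column means:
  mean(U) = (8 + 4 + 1 + 2) / 4 = 15/4 = 3.75
  mean(V) = (1 + 4 + 3 + 5) / 4 = 13/4 = 3.25
  mean(W) = (5 + 8 + 8 + 1) / 4 = 22/4 = 5.5

Step 2 — sample covariance S[i,j] = (1/(n-1)) · Σ_k (x_{k,i} - mean_i) · (x_{k,j} - mean_j), with n-1 = 3.
  S[U,U] = ((4.25)·(4.25) + (0.25)·(0.25) + (-2.75)·(-2.75) + (-1.75)·(-1.75)) / 3 = 28.75/3 = 9.5833
  S[U,V] = ((4.25)·(-2.25) + (0.25)·(0.75) + (-2.75)·(-0.25) + (-1.75)·(1.75)) / 3 = -11.75/3 = -3.9167
  S[U,W] = ((4.25)·(-0.5) + (0.25)·(2.5) + (-2.75)·(2.5) + (-1.75)·(-4.5)) / 3 = -0.5/3 = -0.1667
  S[V,V] = ((-2.25)·(-2.25) + (0.75)·(0.75) + (-0.25)·(-0.25) + (1.75)·(1.75)) / 3 = 8.75/3 = 2.9167
  S[V,W] = ((-2.25)·(-0.5) + (0.75)·(2.5) + (-0.25)·(2.5) + (1.75)·(-4.5)) / 3 = -5.5/3 = -1.8333
  S[W,W] = ((-0.5)·(-0.5) + (2.5)·(2.5) + (2.5)·(2.5) + (-4.5)·(-4.5)) / 3 = 33/3 = 11

S is symmetric (S[j,i] = S[i,j]). Assembling:

S = [[9.5833, -3.9167, -0.1667],
 [-3.9167, 2.9167, -1.8333],
 [-0.1667, -1.8333, 11]]


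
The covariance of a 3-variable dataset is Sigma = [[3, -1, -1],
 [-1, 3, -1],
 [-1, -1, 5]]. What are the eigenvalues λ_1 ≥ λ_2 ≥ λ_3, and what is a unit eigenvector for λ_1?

Step 1 — characteristic polynomial p(λ) = det(λI - Sigma) = λ³ - tr·λ² + c_1·λ - det, where tr = trace, c_1 = sum of the principal 2×2 minors, det = det(Sigma):
  tr = 3 + 3 + 5 = 11,
  c_1 = (3·3 - (-1)²) + (3·5 - (-1)²) + (3·5 - (-1)²) = 8 + 14 + 14 = 36,
  det = 3·(3·5 - (-1)²) - (-1)·((-1)·5 - (-1)·(-1)) + (-1)·((-1)·(-1) - 3·(-1)) = 3·(14) - (-1)·(-6) + (-1)·(4) = 32.
  So p(λ) = λ³ - 11λ² + 36λ - 32.
Step 2 — look for an integer root (rational root theorem: any rational root is an integer divisor of 32). Testing λ = 4:
  p(4) = 64 - 176 + 144 - 32 = 0  ✓
  Dividing out (λ - 4): p(λ) = (λ - 4)(λ² - 7λ + 8).
Step 3 — remaining eigenvalues from the quadratic λ² - 7λ + 8 = 0:
  Δ = 7² - 4·8 = 49 - 32 = 17,  λ = (7 ± √17)/2 = (7 ± 4.1231)/2 ≈ 5.5616 or 1.4384.
  Sorted: λ_1 = 5.5616,  λ_2 = 4,  λ_3 = 1.4384  (check: sum = 11 = tr ✓).

Step 4 — unit eigenvector for λ_1 ≈ 5.5616: v spans the null space of (Sigma - λ_1 I), whose rows are
  r_1 = (-2.5616, -1, -1),  r_2 = (-1, -2.5616, -1),  r_3 = (-1, -1, -0.5616).
  v is orthogonal to every row, so take v ∝ r_1 × r_2 = ((-1)·(-1) - (-1)·(-2.5616), (-1)·(-1) - (-2.5616)·(-1), (-2.5616)·(-2.5616) - (-1)·(-1)) ≈ (-1.5616, -1.5616, 5.5616).
  Rescale (multiply by -1 so the first nonzero entry is positive): u = (1.5616, 1.5616, -5.5616).
  ||u|| = √((1.5616)² + (1.5616)² + (-5.5616)²) = √(35.8078) ≈ 5.984,  v_1 = u/||u|| ≈ (0.261, 0.261, -0.9294) (||v_1|| = 1).

λ_1 = 5.5616,  λ_2 = 4,  λ_3 = 1.4384;  v_1 ≈ (0.261, 0.261, -0.9294)


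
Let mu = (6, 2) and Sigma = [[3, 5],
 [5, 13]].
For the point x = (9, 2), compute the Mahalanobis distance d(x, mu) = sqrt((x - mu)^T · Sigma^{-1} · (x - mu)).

Step 1 — centre the observation: (x - mu) = (3, 0).

Step 2 — invert Sigma. det(Sigma) = 3·13 - (5)² = 14.
  Sigma^{-1} = (1/det) · [[d, -b], [-b, a]] = [[0.9286, -0.3571],
 [-0.3571, 0.2143]].

Step 3 — form the quadratic (x - mu)^T · Sigma^{-1} · (x - mu):
  Sigma^{-1} · (x - mu) = (2.7857, -1.0714).
  (x - mu)^T · [Sigma^{-1} · (x - mu)] = (3)·(2.7857) + (0)·(-1.0714) = 8.3571.

Step 4 — take square root: d = √(8.3571) ≈ 2.8909.

d(x, mu) = √(8.3571) ≈ 2.8909


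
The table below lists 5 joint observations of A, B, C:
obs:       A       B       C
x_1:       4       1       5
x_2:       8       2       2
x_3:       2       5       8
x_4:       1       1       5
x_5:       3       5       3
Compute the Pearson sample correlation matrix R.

Step 1 — column means:
  mean(A) = (4 + 8 + 2 + 1 + 3) / 5 = 18/5 = 3.6
  mean(B) = (1 + 2 + 5 + 1 + 5) / 5 = 14/5 = 2.8
  mean(C) = (5 + 2 + 8 + 5 + 3) / 5 = 23/5 = 4.6

Step 2 — sample variances and covariances s[i,j] = (1/(n-1)) · Σ_k (x_{k,i} - mean_i) · (x_{k,j} - mean_j), with n-1 = 4:
  s[A,A] = ((0.4)·(0.4) + (4.4)·(4.4) + (-1.6)·(-1.6) + (-2.6)·(-2.6) + (-0.6)·(-0.6)) / 4 = 29.2/4 = 7.3
  s[A,B] = ((0.4)·(-1.8) + (4.4)·(-0.8) + (-1.6)·(2.2) + (-2.6)·(-1.8) + (-0.6)·(2.2)) / 4 = -4.4/4 = -1.1
  s[A,C] = ((0.4)·(0.4) + (4.4)·(-2.6) + (-1.6)·(3.4) + (-2.6)·(0.4) + (-0.6)·(-1.6)) / 4 = -16.8/4 = -4.2
  s[B,B] = ((-1.8)·(-1.8) + (-0.8)·(-0.8) + (2.2)·(2.2) + (-1.8)·(-1.8) + (2.2)·(2.2)) / 4 = 16.8/4 = 4.2
  s[B,C] = ((-1.8)·(0.4) + (-0.8)·(-2.6) + (2.2)·(3.4) + (-1.8)·(0.4) + (2.2)·(-1.6)) / 4 = 4.6/4 = 1.15
  s[C,C] = ((0.4)·(0.4) + (-2.6)·(-2.6) + (3.4)·(3.4) + (0.4)·(0.4) + (-1.6)·(-1.6)) / 4 = 21.2/4 = 5.3
  Sample standard deviations s_i = √(s[i,i]):
  s(A) = √(7.3) = 2.7019
  s(B) = √(4.2) = 2.0494
  s(C) = √(5.3) = 2.3022

Step 3 — r_{ij} = s_{ij} / (s_i · s_j):
  r[A,A] = 1 (diagonal).
  r[A,B] = -1.1 / (2.7019 · 2.0494) = -1.1 / 5.5371 = -0.1987
  r[A,C] = -4.2 / (2.7019 · 2.3022) = -4.2 / 6.2201 = -0.6752
  r[B,B] = 1 (diagonal).
  r[B,C] = 1.15 / (2.0494 · 2.3022) = 1.15 / 4.7181 = 0.2437
  r[C,C] = 1 (diagonal).

R is symmetric with unit diagonal. Assembling:

R = [[1, -0.1987, -0.6752],
 [-0.1987, 1, 0.2437],
 [-0.6752, 0.2437, 1]]


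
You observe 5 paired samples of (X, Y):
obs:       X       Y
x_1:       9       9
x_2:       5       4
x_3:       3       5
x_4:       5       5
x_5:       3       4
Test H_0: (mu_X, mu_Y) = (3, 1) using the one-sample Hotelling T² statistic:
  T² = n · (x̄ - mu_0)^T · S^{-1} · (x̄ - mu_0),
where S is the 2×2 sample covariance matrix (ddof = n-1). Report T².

Step 1 — sample mean vector:
  mean(X) = (9 + 5 + 3 + 5 + 3) / 5 = 25/5 = 5
  mean(Y) = (9 + 4 + 5 + 5 + 4) / 5 = 27/5 = 5.4
  x̄ = (5, 5.4),  deviation x̄ - mu_0 = (5, 5.4) - (3, 1) = (2, 4.4).

Step 2 — sample covariance matrix, S[i,j] = (1/(n-1)) · Σ_k (x_{k,i} - mean_i) · (x_{k,j} - mean_j), divisor n-1 = 4:
  S[X,X] = ((4)·(4) + (0)·(0) + (-2)·(-2) + (0)·(0) + (-2)·(-2)) / 4 = 24/4 = 6
  S[X,Y] = ((4)·(3.6) + (0)·(-1.4) + (-2)·(-0.4) + (0)·(-0.4) + (-2)·(-1.4)) / 4 = 18/4 = 4.5
  S[Y,Y] = ((3.6)·(3.6) + (-1.4)·(-1.4) + (-0.4)·(-0.4) + (-0.4)·(-0.4) + (-1.4)·(-1.4)) / 4 = 17.2/4 = 4.3
  S = [[6, 4.5],
 [4.5, 4.3]].

Step 3 — invert S. det(S) = 6·4.3 - (4.5)² = 5.55.
  S^{-1} = (1/det) · [[d, -b], [-b, a]] = [[0.7748, -0.8108],
 [-0.8108, 1.0811]].

Step 4 — quadratic form (x̄ - mu_0)^T · S^{-1} · (x̄ - mu_0):
  S^{-1} · (x̄ - mu_0) = (-2.018, 3.1351),
  (x̄ - mu_0)^T · [...] = (2)·(-2.018) + (4.4)·(3.1351) = 9.7586.

Step 5 — scale by n: T² = 5 · 9.7586 = 48.7928.

T² ≈ 48.7928


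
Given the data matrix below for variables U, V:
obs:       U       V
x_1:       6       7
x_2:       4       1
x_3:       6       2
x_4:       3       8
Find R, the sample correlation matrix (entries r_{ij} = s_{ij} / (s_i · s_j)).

Step 1 — column means:
  mean(U) = (6 + 4 + 6 + 3) / 4 = 19/4 = 4.75
  mean(V) = (7 + 1 + 2 + 8) / 4 = 18/4 = 4.5

Step 2 — sample variances and covariances s[i,j] = (1/(n-1)) · Σ_k (x_{k,i} - mean_i) · (x_{k,j} - mean_j), with n-1 = 3:
  s[U,U] = ((1.25)·(1.25) + (-0.75)·(-0.75) + (1.25)·(1.25) + (-1.75)·(-1.75)) / 3 = 6.75/3 = 2.25
  s[U,V] = ((1.25)·(2.5) + (-0.75)·(-3.5) + (1.25)·(-2.5) + (-1.75)·(3.5)) / 3 = -3.5/3 = -1.1667
  s[V,V] = ((2.5)·(2.5) + (-3.5)·(-3.5) + (-2.5)·(-2.5) + (3.5)·(3.5)) / 3 = 37/3 = 12.3333
  Sample standard deviations s_i = √(s[i,i]):
  s(U) = √(2.25) = 1.5
  s(V) = √(12.3333) = 3.5119

Step 3 — r_{ij} = s_{ij} / (s_i · s_j):
  r[U,U] = 1 (diagonal).
  r[U,V] = -1.1667 / (1.5 · 3.5119) = -1.1667 / 5.2678 = -0.2215
  r[V,V] = 1 (diagonal).

R is symmetric with unit diagonal. Assembling:

R = [[1, -0.2215],
 [-0.2215, 1]]


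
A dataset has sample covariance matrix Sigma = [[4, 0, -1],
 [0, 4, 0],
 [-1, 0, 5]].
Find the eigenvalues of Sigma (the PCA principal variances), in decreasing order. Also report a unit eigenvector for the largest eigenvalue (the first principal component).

Step 1 — characteristic polynomial p(λ) = det(λI - Sigma) = λ³ - tr·λ² + c_1·λ - det, where tr = trace, c_1 = sum of the principal 2×2 minors, det = det(Sigma):
  tr = 4 + 4 + 5 = 13,
  c_1 = (4·4 - (0)²) + (4·5 - (-1)²) + (4·5 - (0)²) = 16 + 19 + 20 = 55,
  det = 4·(4·5 - (0)²) - (0)·((0)·5 - (0)·(-1)) + (-1)·((0)·(0) - 4·(-1)) = 4·(20) - (0)·(0) + (-1)·(4) = 76.
  So p(λ) = λ³ - 13λ² + 55λ - 76.
Step 2 — look for an integer root (rational root theorem: any rational root is an integer divisor of 76). Testing λ = 4:
  p(4) = 64 - 208 + 220 - 76 = 0  ✓
  Dividing out (λ - 4): p(λ) = (λ - 4)(λ² - 9λ + 19).
Step 3 — remaining eigenvalues from the quadratic λ² - 9λ + 19 = 0:
  Δ = 9² - 4·19 = 81 - 76 = 5,  λ = (9 ± √5)/2 = (9 ± 2.2361)/2 ≈ 5.618 or 3.382.
  Sorted: λ_1 = 5.618,  λ_2 = 4,  λ_3 = 3.382  (check: sum = 13 = tr ✓).

Step 4 — unit eigenvector for λ_1 ≈ 5.618: v spans the null space of (Sigma - λ_1 I), whose rows are
  r_1 = (-1.618, 0, -1),  r_2 = (0, -1.618, 0),  r_3 = (-1, 0, -0.618).
  v is orthogonal to every row, so take v ∝ r_1 × r_2 = ((0)·(0) - (-1)·(-1.618), (-1)·(0) - (-1.618)·(0), (-1.618)·(-1.618) - (0)·(0)) ≈ (-1.618, 0, 2.618).
  Rescale (multiply by -1 so the first nonzero entry is positive): u = (1.618, 0, -2.618).
  ||u|| = √((1.618)² + (0)² + (-2.618)²) = √(9.4721) ≈ 3.0777,  v_1 = u/||u|| ≈ (0.5257, 0, -0.8507) (||v_1|| = 1).

λ_1 = 5.618,  λ_2 = 4,  λ_3 = 3.382;  v_1 ≈ (0.5257, 0, -0.8507)


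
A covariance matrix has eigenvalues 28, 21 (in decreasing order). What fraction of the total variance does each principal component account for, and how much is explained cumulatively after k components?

Step 1 — total variance = trace(Sigma) = Σ λ_i = 28 + 21 = 49.

Step 2 — fraction explained by component i = λ_i / Σ λ:
  PC1: 28/49 = 0.5714
  PC2: 21/49 = 0.4286

Step 3 — cumulative fraction after k components = (λ_1 + ... + λ_k) / Σ λ:
  k = 1: 28/49 = 0.5714
  k = 2: (28 + 21)/49 = 49/49 = 1

Summary (fraction, with percent):

explained: PC1 0.5714 (57.14%), PC2 0.4286 (42.86%);  cumulative: 0.5714, 1


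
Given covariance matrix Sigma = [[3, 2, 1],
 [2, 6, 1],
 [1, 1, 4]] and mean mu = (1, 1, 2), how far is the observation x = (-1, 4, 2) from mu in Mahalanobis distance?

Step 1 — centre the observation: (x - mu) = (-2, 3, 0).

Step 2 — invert Sigma (cofactor / det for 3×3, or solve directly):
  Sigma^{-1} = [[0.451, -0.1373, -0.0784],
 [-0.1373, 0.2157, -0.0196],
 [-0.0784, -0.0196, 0.2745]].

Step 3 — form the quadratic (x - mu)^T · Sigma^{-1} · (x - mu):
  Sigma^{-1} · (x - mu) = (-1.3137, 0.9216, 0.098).
  (x - mu)^T · [Sigma^{-1} · (x - mu)] = (-2)·(-1.3137) + (3)·(0.9216) + (0)·(0.098) = 5.3922.

Step 4 — take square root: d = √(5.3922) ≈ 2.3221.

d(x, mu) = √(5.3922) ≈ 2.3221


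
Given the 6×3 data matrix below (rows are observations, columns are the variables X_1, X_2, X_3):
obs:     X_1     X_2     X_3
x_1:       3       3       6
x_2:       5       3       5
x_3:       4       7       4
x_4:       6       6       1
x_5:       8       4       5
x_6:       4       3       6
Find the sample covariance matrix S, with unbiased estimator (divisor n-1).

Step 1 — column means:
  mean(X_1) = (3 + 5 + 4 + 6 + 8 + 4) / 6 = 30/6 = 5
  mean(X_2) = (3 + 3 + 7 + 6 + 4 + 3) / 6 = 26/6 = 4.3333
  mean(X_3) = (6 + 5 + 4 + 1 + 5 + 6) / 6 = 27/6 = 4.5

Step 2 — sample covariance S[i,j] = (1/(n-1)) · Σ_k (x_{k,i} - mean_i) · (x_{k,j} - mean_j), with n-1 = 5.
  S[X_1,X_1] = ((-2)·(-2) + (0)·(0) + (-1)·(-1) + (1)·(1) + (3)·(3) + (-1)·(-1)) / 5 = 16/5 = 3.2
  S[X_1,X_2] = ((-2)·(-1.3333) + (0)·(-1.3333) + (-1)·(2.6667) + (1)·(1.6667) + (3)·(-0.3333) + (-1)·(-1.3333)) / 5 = 2/5 = 0.4
  S[X_1,X_3] = ((-2)·(1.5) + (0)·(0.5) + (-1)·(-0.5) + (1)·(-3.5) + (3)·(0.5) + (-1)·(1.5)) / 5 = -6/5 = -1.2
  S[X_2,X_2] = ((-1.3333)·(-1.3333) + (-1.3333)·(-1.3333) + (2.6667)·(2.6667) + (1.6667)·(1.6667) + (-0.3333)·(-0.3333) + (-1.3333)·(-1.3333)) / 5 = 15.3333/5 = 3.0667
  S[X_2,X_3] = ((-1.3333)·(1.5) + (-1.3333)·(0.5) + (2.6667)·(-0.5) + (1.6667)·(-3.5) + (-0.3333)·(0.5) + (-1.3333)·(1.5)) / 5 = -12/5 = -2.4
  S[X_3,X_3] = ((1.5)·(1.5) + (0.5)·(0.5) + (-0.5)·(-0.5) + (-3.5)·(-3.5) + (0.5)·(0.5) + (1.5)·(1.5)) / 5 = 17.5/5 = 3.5

S is symmetric (S[j,i] = S[i,j]). Assembling:

S = [[3.2, 0.4, -1.2],
 [0.4, 3.0667, -2.4],
 [-1.2, -2.4, 3.5]]


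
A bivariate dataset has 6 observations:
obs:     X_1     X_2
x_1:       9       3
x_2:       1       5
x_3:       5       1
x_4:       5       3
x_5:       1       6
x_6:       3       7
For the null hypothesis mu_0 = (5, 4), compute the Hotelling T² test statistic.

Step 1 — sample mean vector:
  mean(X_1) = (9 + 1 + 5 + 5 + 1 + 3) / 6 = 24/6 = 4
  mean(X_2) = (3 + 5 + 1 + 3 + 6 + 7) / 6 = 25/6 = 4.1667
  x̄ = (4, 4.1667),  deviation x̄ - mu_0 = (4, 4.1667) - (5, 4) = (-1, 0.1667).

Step 2 — sample covariance matrix, S[i,j] = (1/(n-1)) · Σ_k (x_{k,i} - mean_i) · (x_{k,j} - mean_j), divisor n-1 = 5:
  S[X_1,X_1] = ((5)·(5) + (-3)·(-3) + (1)·(1) + (1)·(1) + (-3)·(-3) + (-1)·(-1)) / 5 = 46/5 = 9.2
  S[X_1,X_2] = ((5)·(-1.1667) + (-3)·(0.8333) + (1)·(-3.1667) + (1)·(-1.1667) + (-3)·(1.8333) + (-1)·(2.8333)) / 5 = -21/5 = -4.2
  S[X_2,X_2] = ((-1.1667)·(-1.1667) + (0.8333)·(0.8333) + (-3.1667)·(-3.1667) + (-1.1667)·(-1.1667) + (1.8333)·(1.8333) + (2.8333)·(2.8333)) / 5 = 24.8333/5 = 4.9667
  S = [[9.2, -4.2],
 [-4.2, 4.9667]].

Step 3 — invert S. det(S) = 9.2·4.9667 - (-4.2)² = 28.0533.
  S^{-1} = (1/det) · [[d, -b], [-b, a]] = [[0.177, 0.1497],
 [0.1497, 0.3279]].

Step 4 — quadratic form (x̄ - mu_0)^T · S^{-1} · (x̄ - mu_0):
  S^{-1} · (x̄ - mu_0) = (-0.1521, -0.0951),
  (x̄ - mu_0)^T · [...] = (-1)·(-0.1521) + (0.1667)·(-0.0951) = 0.1362.

Step 5 — scale by n: T² = 6 · 0.1362 = 0.8175.

T² ≈ 0.8175


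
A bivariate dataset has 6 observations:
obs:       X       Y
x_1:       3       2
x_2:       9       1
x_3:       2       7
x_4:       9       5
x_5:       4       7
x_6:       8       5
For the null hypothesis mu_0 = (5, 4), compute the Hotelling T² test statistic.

Step 1 — sample mean vector:
  mean(X) = (3 + 9 + 2 + 9 + 4 + 8) / 6 = 35/6 = 5.8333
  mean(Y) = (2 + 1 + 7 + 5 + 7 + 5) / 6 = 27/6 = 4.5
  x̄ = (5.8333, 4.5),  deviation x̄ - mu_0 = (5.8333, 4.5) - (5, 4) = (0.8333, 0.5).

Step 2 — sample covariance matrix, S[i,j] = (1/(n-1)) · Σ_k (x_{k,i} - mean_i) · (x_{k,j} - mean_j), divisor n-1 = 5:
  S[X,X] = ((-2.8333)·(-2.8333) + (3.1667)·(3.1667) + (-3.8333)·(-3.8333) + (3.1667)·(3.1667) + (-1.8333)·(-1.8333) + (2.1667)·(2.1667)) / 5 = 50.8333/5 = 10.1667
  S[X,Y] = ((-2.8333)·(-2.5) + (3.1667)·(-3.5) + (-3.8333)·(2.5) + (3.1667)·(0.5) + (-1.8333)·(2.5) + (2.1667)·(0.5)) / 5 = -15.5/5 = -3.1
  S[Y,Y] = ((-2.5)·(-2.5) + (-3.5)·(-3.5) + (2.5)·(2.5) + (0.5)·(0.5) + (2.5)·(2.5) + (0.5)·(0.5)) / 5 = 31.5/5 = 6.3
  S = [[10.1667, -3.1],
 [-3.1, 6.3]].

Step 3 — invert S. det(S) = 10.1667·6.3 - (-3.1)² = 54.44.
  S^{-1} = (1/det) · [[d, -b], [-b, a]] = [[0.1157, 0.0569],
 [0.0569, 0.1867]].

Step 4 — quadratic form (x̄ - mu_0)^T · S^{-1} · (x̄ - mu_0):
  S^{-1} · (x̄ - mu_0) = (0.1249, 0.1408),
  (x̄ - mu_0)^T · [...] = (0.8333)·(0.1249) + (0.5)·(0.1408) = 0.1745.

Step 5 — scale by n: T² = 6 · 0.1745 = 1.047.

T² ≈ 1.047


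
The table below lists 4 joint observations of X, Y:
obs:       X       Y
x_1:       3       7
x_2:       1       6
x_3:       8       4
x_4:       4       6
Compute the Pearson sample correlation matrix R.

Step 1 — column means:
  mean(X) = (3 + 1 + 8 + 4) / 4 = 16/4 = 4
  mean(Y) = (7 + 6 + 4 + 6) / 4 = 23/4 = 5.75

Step 2 — sample variances and covariances s[i,j] = (1/(n-1)) · Σ_k (x_{k,i} - mean_i) · (x_{k,j} - mean_j), with n-1 = 3:
  s[X,X] = ((-1)·(-1) + (-3)·(-3) + (4)·(4) + (0)·(0)) / 3 = 26/3 = 8.6667
  s[X,Y] = ((-1)·(1.25) + (-3)·(0.25) + (4)·(-1.75) + (0)·(0.25)) / 3 = -9/3 = -3
  s[Y,Y] = ((1.25)·(1.25) + (0.25)·(0.25) + (-1.75)·(-1.75) + (0.25)·(0.25)) / 3 = 4.75/3 = 1.5833
  Sample standard deviations s_i = √(s[i,i]):
  s(X) = √(8.6667) = 2.9439
  s(Y) = √(1.5833) = 1.2583

Step 3 — r_{ij} = s_{ij} / (s_i · s_j):
  r[X,X] = 1 (diagonal).
  r[X,Y] = -3 / (2.9439 · 1.2583) = -3 / 3.7044 = -0.8099
  r[Y,Y] = 1 (diagonal).

R is symmetric with unit diagonal. Assembling:

R = [[1, -0.8099],
 [-0.8099, 1]]


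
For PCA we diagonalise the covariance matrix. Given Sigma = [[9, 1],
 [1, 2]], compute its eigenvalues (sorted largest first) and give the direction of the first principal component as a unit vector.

Step 1 — characteristic polynomial of 2×2 Sigma:
  det(Sigma - λI) = λ² - trace · λ + det = 0.
  trace = 9 + 2 = 11, det = 9·2 - (1)² = 17.
Step 2 — discriminant:
  Δ = trace² - 4·det = 121 - 68 = 53.
Step 3 — eigenvalues:
  λ = (trace ± √Δ)/2 = (11 ± 7.2801)/2,
  λ_1 = 9.1401,  λ_2 = 1.8599.

Step 4 — unit eigenvector for λ_1: solve (Sigma - λ_1 I)v = 0. First row:
  (9 - 9.1401)·v_x + (1)·v_y = 0, i.e. (-0.1401)·v_x + (1)·v_y = 0,
  so v ∝ (b, λ_1 - a) = (1, 0.1401) = u.
  ||u|| = √((1)² + (0.1401)²) = √(1.0196) ≈ 1.0098,
  v_1 = u/||u|| ≈ (0.9903, 0.1387) (||v_1|| = 1).

λ_1 = 9.1401,  λ_2 = 1.8599;  v_1 ≈ (0.9903, 0.1387)


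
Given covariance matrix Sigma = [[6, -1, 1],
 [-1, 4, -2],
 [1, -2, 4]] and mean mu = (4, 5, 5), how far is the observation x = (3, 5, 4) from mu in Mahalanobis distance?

Step 1 — centre the observation: (x - mu) = (-1, 0, -1).

Step 2 — invert Sigma (cofactor / det for 3×3, or solve directly):
  Sigma^{-1} = [[0.1765, 0.0294, -0.0294],
 [0.0294, 0.3382, 0.1618],
 [-0.0294, 0.1618, 0.3382]].

Step 3 — form the quadratic (x - mu)^T · Sigma^{-1} · (x - mu):
  Sigma^{-1} · (x - mu) = (-0.1471, -0.1912, -0.3088).
  (x - mu)^T · [Sigma^{-1} · (x - mu)] = (-1)·(-0.1471) + (0)·(-0.1912) + (-1)·(-0.3088) = 0.4559.

Step 4 — take square root: d = √(0.4559) ≈ 0.6752.

d(x, mu) = √(0.4559) ≈ 0.6752


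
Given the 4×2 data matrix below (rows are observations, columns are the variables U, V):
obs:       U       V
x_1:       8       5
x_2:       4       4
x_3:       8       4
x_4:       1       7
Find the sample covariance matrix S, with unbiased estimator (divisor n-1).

Step 1 — column means:
  mean(U) = (8 + 4 + 8 + 1) / 4 = 21/4 = 5.25
  mean(V) = (5 + 4 + 4 + 7) / 4 = 20/4 = 5

Step 2 — sample covariance S[i,j] = (1/(n-1)) · Σ_k (x_{k,i} - mean_i) · (x_{k,j} - mean_j), with n-1 = 3.
  S[U,U] = ((2.75)·(2.75) + (-1.25)·(-1.25) + (2.75)·(2.75) + (-4.25)·(-4.25)) / 3 = 34.75/3 = 11.5833
  S[U,V] = ((2.75)·(0) + (-1.25)·(-1) + (2.75)·(-1) + (-4.25)·(2)) / 3 = -10/3 = -3.3333
  S[V,V] = ((0)·(0) + (-1)·(-1) + (-1)·(-1) + (2)·(2)) / 3 = 6/3 = 2

S is symmetric (S[j,i] = S[i,j]). Assembling:

S = [[11.5833, -3.3333],
 [-3.3333, 2]]


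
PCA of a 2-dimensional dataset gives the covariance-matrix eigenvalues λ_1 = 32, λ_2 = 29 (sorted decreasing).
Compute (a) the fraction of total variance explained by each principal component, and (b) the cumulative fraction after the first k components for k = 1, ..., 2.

Step 1 — total variance = trace(Sigma) = Σ λ_i = 32 + 29 = 61.

Step 2 — fraction explained by component i = λ_i / Σ λ:
  PC1: 32/61 = 0.5246
  PC2: 29/61 = 0.4754

Step 3 — cumulative fraction after k components = (λ_1 + ... + λ_k) / Σ λ:
  k = 1: 32/61 = 0.5246
  k = 2: (32 + 29)/61 = 61/61 = 1

Summary (fraction, with percent):

explained: PC1 0.5246 (52.46%), PC2 0.4754 (47.54%);  cumulative: 0.5246, 1


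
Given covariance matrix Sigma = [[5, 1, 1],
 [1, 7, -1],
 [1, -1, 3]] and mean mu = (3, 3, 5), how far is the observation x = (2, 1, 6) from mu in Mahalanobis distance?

Step 1 — centre the observation: (x - mu) = (-1, -2, 1).

Step 2 — invert Sigma (cofactor / det for 3×3, or solve directly):
  Sigma^{-1} = [[0.2273, -0.0455, -0.0909],
 [-0.0455, 0.1591, 0.0682],
 [-0.0909, 0.0682, 0.3864]].

Step 3 — form the quadratic (x - mu)^T · Sigma^{-1} · (x - mu):
  Sigma^{-1} · (x - mu) = (-0.2273, -0.2045, 0.3409).
  (x - mu)^T · [Sigma^{-1} · (x - mu)] = (-1)·(-0.2273) + (-2)·(-0.2045) + (1)·(0.3409) = 0.9773.

Step 4 — take square root: d = √(0.9773) ≈ 0.9886.

d(x, mu) = √(0.9773) ≈ 0.9886


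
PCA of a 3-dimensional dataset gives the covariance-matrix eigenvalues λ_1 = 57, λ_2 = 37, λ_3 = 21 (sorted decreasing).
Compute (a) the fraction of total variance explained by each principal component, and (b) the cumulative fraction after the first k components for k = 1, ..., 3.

Step 1 — total variance = trace(Sigma) = Σ λ_i = 57 + 37 + 21 = 115.

Step 2 — fraction explained by component i = λ_i / Σ λ:
  PC1: 57/115 = 0.4957
  PC2: 37/115 = 0.3217
  PC3: 21/115 = 0.1826

Step 3 — cumulative fraction after k components = (λ_1 + ... + λ_k) / Σ λ:
  k = 1: 57/115 = 0.4957
  k = 2: (57 + 37)/115 = 94/115 = 0.8174
  k = 3: (57 + 37 + 21)/115 = 115/115 = 1

Summary (fraction, with percent):

explained: PC1 0.4957 (49.57%), PC2 0.3217 (32.17%), PC3 0.1826 (18.26%);  cumulative: 0.4957, 0.8174, 1


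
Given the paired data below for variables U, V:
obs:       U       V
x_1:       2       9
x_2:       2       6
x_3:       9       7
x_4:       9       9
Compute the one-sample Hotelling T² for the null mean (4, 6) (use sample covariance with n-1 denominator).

Step 1 — sample mean vector:
  mean(U) = (2 + 2 + 9 + 9) / 4 = 22/4 = 5.5
  mean(V) = (9 + 6 + 7 + 9) / 4 = 31/4 = 7.75
  x̄ = (5.5, 7.75),  deviation x̄ - mu_0 = (5.5, 7.75) - (4, 6) = (1.5, 1.75).

Step 2 — sample covariance matrix, S[i,j] = (1/(n-1)) · Σ_k (x_{k,i} - mean_i) · (x_{k,j} - mean_j), divisor n-1 = 3:
  S[U,U] = ((-3.5)·(-3.5) + (-3.5)·(-3.5) + (3.5)·(3.5) + (3.5)·(3.5)) / 3 = 49/3 = 16.3333
  S[U,V] = ((-3.5)·(1.25) + (-3.5)·(-1.75) + (3.5)·(-0.75) + (3.5)·(1.25)) / 3 = 3.5/3 = 1.1667
  S[V,V] = ((1.25)·(1.25) + (-1.75)·(-1.75) + (-0.75)·(-0.75) + (1.25)·(1.25)) / 3 = 6.75/3 = 2.25
  S = [[16.3333, 1.1667],
 [1.1667, 2.25]].

Step 3 — invert S. det(S) = 16.3333·2.25 - (1.1667)² = 35.3889.
  S^{-1} = (1/det) · [[d, -b], [-b, a]] = [[0.0636, -0.033],
 [-0.033, 0.4615]].

Step 4 — quadratic form (x̄ - mu_0)^T · S^{-1} · (x̄ - mu_0):
  S^{-1} · (x̄ - mu_0) = (0.0377, 0.7582),
  (x̄ - mu_0)^T · [...] = (1.5)·(0.0377) + (1.75)·(0.7582) = 1.3834.

Step 5 — scale by n: T² = 4 · 1.3834 = 5.5338.

T² ≈ 5.5338


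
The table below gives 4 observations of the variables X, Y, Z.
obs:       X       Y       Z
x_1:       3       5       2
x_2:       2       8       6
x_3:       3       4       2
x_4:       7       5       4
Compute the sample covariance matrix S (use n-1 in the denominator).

Step 1 — column means:
  mean(X) = (3 + 2 + 3 + 7) / 4 = 15/4 = 3.75
  mean(Y) = (5 + 8 + 4 + 5) / 4 = 22/4 = 5.5
  mean(Z) = (2 + 6 + 2 + 4) / 4 = 14/4 = 3.5

Step 2 — sample covariance S[i,j] = (1/(n-1)) · Σ_k (x_{k,i} - mean_i) · (x_{k,j} - mean_j), with n-1 = 3.
  S[X,X] = ((-0.75)·(-0.75) + (-1.75)·(-1.75) + (-0.75)·(-0.75) + (3.25)·(3.25)) / 3 = 14.75/3 = 4.9167
  S[X,Y] = ((-0.75)·(-0.5) + (-1.75)·(2.5) + (-0.75)·(-1.5) + (3.25)·(-0.5)) / 3 = -4.5/3 = -1.5
  S[X,Z] = ((-0.75)·(-1.5) + (-1.75)·(2.5) + (-0.75)·(-1.5) + (3.25)·(0.5)) / 3 = -0.5/3 = -0.1667
  S[Y,Y] = ((-0.5)·(-0.5) + (2.5)·(2.5) + (-1.5)·(-1.5) + (-0.5)·(-0.5)) / 3 = 9/3 = 3
  S[Y,Z] = ((-0.5)·(-1.5) + (2.5)·(2.5) + (-1.5)·(-1.5) + (-0.5)·(0.5)) / 3 = 9/3 = 3
  S[Z,Z] = ((-1.5)·(-1.5) + (2.5)·(2.5) + (-1.5)·(-1.5) + (0.5)·(0.5)) / 3 = 11/3 = 3.6667

S is symmetric (S[j,i] = S[i,j]). Assembling:

S = [[4.9167, -1.5, -0.1667],
 [-1.5, 3, 3],
 [-0.1667, 3, 3.6667]]


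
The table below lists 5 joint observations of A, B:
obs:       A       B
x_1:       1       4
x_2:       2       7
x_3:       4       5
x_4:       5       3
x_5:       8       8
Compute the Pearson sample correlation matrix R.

Step 1 — column means:
  mean(A) = (1 + 2 + 4 + 5 + 8) / 5 = 20/5 = 4
  mean(B) = (4 + 7 + 5 + 3 + 8) / 5 = 27/5 = 5.4

Step 2 — sample variances and covariances s[i,j] = (1/(n-1)) · Σ_k (x_{k,i} - mean_i) · (x_{k,j} - mean_j), with n-1 = 4:
  s[A,A] = ((-3)·(-3) + (-2)·(-2) + (0)·(0) + (1)·(1) + (4)·(4)) / 4 = 30/4 = 7.5
  s[A,B] = ((-3)·(-1.4) + (-2)·(1.6) + (0)·(-0.4) + (1)·(-2.4) + (4)·(2.6)) / 4 = 9/4 = 2.25
  s[B,B] = ((-1.4)·(-1.4) + (1.6)·(1.6) + (-0.4)·(-0.4) + (-2.4)·(-2.4) + (2.6)·(2.6)) / 4 = 17.2/4 = 4.3
  Sample standard deviations s_i = √(s[i,i]):
  s(A) = √(7.5) = 2.7386
  s(B) = √(4.3) = 2.0736

Step 3 — r_{ij} = s_{ij} / (s_i · s_j):
  r[A,A] = 1 (diagonal).
  r[A,B] = 2.25 / (2.7386 · 2.0736) = 2.25 / 5.6789 = 0.3962
  r[B,B] = 1 (diagonal).

R is symmetric with unit diagonal. Assembling:

R = [[1, 0.3962],
 [0.3962, 1]]


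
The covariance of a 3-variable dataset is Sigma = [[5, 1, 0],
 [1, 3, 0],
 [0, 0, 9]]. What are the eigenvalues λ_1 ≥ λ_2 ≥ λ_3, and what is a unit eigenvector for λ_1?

Step 1 — characteristic polynomial p(λ) = det(λI - Sigma) = λ³ - tr·λ² + c_1·λ - det, where tr = trace, c_1 = sum of the principal 2×2 minors, det = det(Sigma):
  tr = 5 + 3 + 9 = 17,
  c_1 = (5·3 - (1)²) + (5·9 - (0)²) + (3·9 - (0)²) = 14 + 45 + 27 = 86,
  det = 5·(3·9 - (0)²) - (1)·((1)·9 - (0)·(0)) + (0)·((1)·(0) - 3·(0)) = 5·(27) - (1)·(9) + (0)·(0) = 126.
  So p(λ) = λ³ - 17λ² + 86λ - 126.
Step 2 — look for an integer root (rational root theorem: any rational root is an integer divisor of 126). Testing λ = 9:
  p(9) = 729 - 1377 + 774 - 126 = 0  ✓
  Dividing out (λ - 9): p(λ) = (λ - 9)(λ² - 8λ + 14).
Step 3 — remaining eigenvalues from the quadratic λ² - 8λ + 14 = 0:
  Δ = 8² - 4·14 = 64 - 56 = 8,  λ = (8 ± √8)/2 = (8 ± 2.8284)/2 ≈ 5.4142 or 2.5858.
  Sorted: λ_1 = 9,  λ_2 = 5.4142,  λ_3 = 2.5858  (check: sum = 17 = tr ✓).

Step 4 — unit eigenvector for λ_1 = 9: v spans the null space of (Sigma - λ_1 I), whose rows are
  r_1 = (-4, 1, 0),  r_2 = (1, -6, 0),  r_3 = (0, 0, 0).
  v is orthogonal to every row, so take v ∝ r_1 × r_2 = ((1)·(0) - (0)·(-6), (0)·(1) - (-4)·(0), (-4)·(-6) - (1)·(1)) = (0, 0, 23).
  Rescale (divide by 23): u = (0, 0, 1).
  ||u|| = √((0)² + (0)² + (1)²) = √(1) = 1,  v_1 = u/||u|| ≈ (0, 0, 1) (||v_1|| = 1).

λ_1 = 9,  λ_2 = 5.4142,  λ_3 = 2.5858;  v_1 ≈ (0, 0, 1)


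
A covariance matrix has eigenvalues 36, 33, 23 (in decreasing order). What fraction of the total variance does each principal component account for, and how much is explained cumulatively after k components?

Step 1 — total variance = trace(Sigma) = Σ λ_i = 36 + 33 + 23 = 92.

Step 2 — fraction explained by component i = λ_i / Σ λ:
  PC1: 36/92 = 0.3913
  PC2: 33/92 = 0.3587
  PC3: 23/92 = 0.25

Step 3 — cumulative fraction after k components = (λ_1 + ... + λ_k) / Σ λ:
  k = 1: 36/92 = 0.3913
  k = 2: (36 + 33)/92 = 69/92 = 0.75
  k = 3: (36 + 33 + 23)/92 = 92/92 = 1

Summary (fraction, with percent):

explained: PC1 0.3913 (39.13%), PC2 0.3587 (35.87%), PC3 0.25 (25%);  cumulative: 0.3913, 0.75, 1


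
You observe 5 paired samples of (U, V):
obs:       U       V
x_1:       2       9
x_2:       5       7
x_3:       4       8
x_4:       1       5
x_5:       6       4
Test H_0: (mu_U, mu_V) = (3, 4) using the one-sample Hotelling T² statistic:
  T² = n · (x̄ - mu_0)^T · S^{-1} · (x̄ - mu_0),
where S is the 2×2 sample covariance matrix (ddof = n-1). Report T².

Step 1 — sample mean vector:
  mean(U) = (2 + 5 + 4 + 1 + 6) / 5 = 18/5 = 3.6
  mean(V) = (9 + 7 + 8 + 5 + 4) / 5 = 33/5 = 6.6
  x̄ = (3.6, 6.6),  deviation x̄ - mu_0 = (3.6, 6.6) - (3, 4) = (0.6, 2.6).

Step 2 — sample covariance matrix, S[i,j] = (1/(n-1)) · Σ_k (x_{k,i} - mean_i) · (x_{k,j} - mean_j), divisor n-1 = 4:
  S[U,U] = ((-1.6)·(-1.6) + (1.4)·(1.4) + (0.4)·(0.4) + (-2.6)·(-2.6) + (2.4)·(2.4)) / 4 = 17.2/4 = 4.3
  S[U,V] = ((-1.6)·(2.4) + (1.4)·(0.4) + (0.4)·(1.4) + (-2.6)·(-1.6) + (2.4)·(-2.6)) / 4 = -4.8/4 = -1.2
  S[V,V] = ((2.4)·(2.4) + (0.4)·(0.4) + (1.4)·(1.4) + (-1.6)·(-1.6) + (-2.6)·(-2.6)) / 4 = 17.2/4 = 4.3
  S = [[4.3, -1.2],
 [-1.2, 4.3]].

Step 3 — invert S. det(S) = 4.3·4.3 - (-1.2)² = 17.05.
  S^{-1} = (1/det) · [[d, -b], [-b, a]] = [[0.2522, 0.0704],
 [0.0704, 0.2522]].

Step 4 — quadratic form (x̄ - mu_0)^T · S^{-1} · (x̄ - mu_0):
  S^{-1} · (x̄ - mu_0) = (0.3343, 0.6979),
  (x̄ - mu_0)^T · [...] = (0.6)·(0.3343) + (2.6)·(0.6979) = 2.0152.

Step 5 — scale by n: T² = 5 · 2.0152 = 10.0762.

T² ≈ 10.0762


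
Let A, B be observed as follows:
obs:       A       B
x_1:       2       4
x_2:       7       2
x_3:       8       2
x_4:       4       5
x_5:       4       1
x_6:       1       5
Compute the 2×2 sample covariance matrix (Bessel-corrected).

Step 1 — column means:
  mean(A) = (2 + 7 + 8 + 4 + 4 + 1) / 6 = 26/6 = 4.3333
  mean(B) = (4 + 2 + 2 + 5 + 1 + 5) / 6 = 19/6 = 3.1667

Step 2 — sample covariance S[i,j] = (1/(n-1)) · Σ_k (x_{k,i} - mean_i) · (x_{k,j} - mean_j), with n-1 = 5.
  S[A,A] = ((-2.3333)·(-2.3333) + (2.6667)·(2.6667) + (3.6667)·(3.6667) + (-0.3333)·(-0.3333) + (-0.3333)·(-0.3333) + (-3.3333)·(-3.3333)) / 5 = 37.3333/5 = 7.4667
  S[A,B] = ((-2.3333)·(0.8333) + (2.6667)·(-1.1667) + (3.6667)·(-1.1667) + (-0.3333)·(1.8333) + (-0.3333)·(-2.1667) + (-3.3333)·(1.8333)) / 5 = -15.3333/5 = -3.0667
  S[B,B] = ((0.8333)·(0.8333) + (-1.1667)·(-1.1667) + (-1.1667)·(-1.1667) + (1.8333)·(1.8333) + (-2.1667)·(-2.1667) + (1.8333)·(1.8333)) / 5 = 14.8333/5 = 2.9667

S is symmetric (S[j,i] = S[i,j]). Assembling:

S = [[7.4667, -3.0667],
 [-3.0667, 2.9667]]


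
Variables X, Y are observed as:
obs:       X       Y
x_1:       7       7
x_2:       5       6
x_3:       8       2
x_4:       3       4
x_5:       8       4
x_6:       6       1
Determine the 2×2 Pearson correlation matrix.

Step 1 — column means:
  mean(X) = (7 + 5 + 8 + 3 + 8 + 6) / 6 = 37/6 = 6.1667
  mean(Y) = (7 + 6 + 2 + 4 + 4 + 1) / 6 = 24/6 = 4

Step 2 — sample variances and covariances s[i,j] = (1/(n-1)) · Σ_k (x_{k,i} - mean_i) · (x_{k,j} - mean_j), with n-1 = 5:
  s[X,X] = ((0.8333)·(0.8333) + (-1.1667)·(-1.1667) + (1.8333)·(1.8333) + (-3.1667)·(-3.1667) + (1.8333)·(1.8333) + (-0.1667)·(-0.1667)) / 5 = 18.8333/5 = 3.7667
  s[X,Y] = ((0.8333)·(3) + (-1.1667)·(2) + (1.8333)·(-2) + (-3.1667)·(0) + (1.8333)·(0) + (-0.1667)·(-3)) / 5 = -3/5 = -0.6
  s[Y,Y] = ((3)·(3) + (2)·(2) + (-2)·(-2) + (0)·(0) + (0)·(0) + (-3)·(-3)) / 5 = 26/5 = 5.2
  Sample standard deviations s_i = √(s[i,i]):
  s(X) = √(3.7667) = 1.9408
  s(Y) = √(5.2) = 2.2804

Step 3 — r_{ij} = s_{ij} / (s_i · s_j):
  r[X,X] = 1 (diagonal).
  r[X,Y] = -0.6 / (1.9408 · 2.2804) = -0.6 / 4.4257 = -0.1356
  r[Y,Y] = 1 (diagonal).

R is symmetric with unit diagonal. Assembling:

R = [[1, -0.1356],
 [-0.1356, 1]]


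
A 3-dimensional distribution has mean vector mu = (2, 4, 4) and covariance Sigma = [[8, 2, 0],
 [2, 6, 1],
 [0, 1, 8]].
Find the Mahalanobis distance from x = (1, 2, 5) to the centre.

Step 1 — centre the observation: (x - mu) = (-1, -2, 1).

Step 2 — invert Sigma (cofactor / det for 3×3, or solve directly):
  Sigma^{-1} = [[0.1366, -0.0465, 0.0058],
 [-0.0465, 0.186, -0.0233],
 [0.0058, -0.0233, 0.1279]].

Step 3 — form the quadratic (x - mu)^T · Sigma^{-1} · (x - mu):
  Sigma^{-1} · (x - mu) = (-0.0378, -0.3488, 0.1686).
  (x - mu)^T · [Sigma^{-1} · (x - mu)] = (-1)·(-0.0378) + (-2)·(-0.3488) + (1)·(0.1686) = 0.9041.

Step 4 — take square root: d = √(0.9041) ≈ 0.9508.

d(x, mu) = √(0.9041) ≈ 0.9508


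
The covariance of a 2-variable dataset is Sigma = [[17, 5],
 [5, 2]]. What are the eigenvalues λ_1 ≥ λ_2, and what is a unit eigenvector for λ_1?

Step 1 — characteristic polynomial of 2×2 Sigma:
  det(Sigma - λI) = λ² - trace · λ + det = 0.
  trace = 17 + 2 = 19, det = 17·2 - (5)² = 9.
Step 2 — discriminant:
  Δ = trace² - 4·det = 361 - 36 = 325.
Step 3 — eigenvalues:
  λ = (trace ± √Δ)/2 = (19 ± 18.0278)/2,
  λ_1 = 18.5139,  λ_2 = 0.4861.

Step 4 — unit eigenvector for λ_1: solve (Sigma - λ_1 I)v = 0. First row:
  (17 - 18.5139)·v_x + (5)·v_y = 0, i.e. (-1.5139)·v_x + (5)·v_y = 0,
  so v ∝ (b, λ_1 - a) = (5, 1.5139) = u.
  ||u|| = √((5)² + (1.5139)²) = √(27.2918) ≈ 5.2242,
  v_1 = u/||u|| ≈ (0.9571, 0.2898) (||v_1|| = 1).

λ_1 = 18.5139,  λ_2 = 0.4861;  v_1 ≈ (0.9571, 0.2898)


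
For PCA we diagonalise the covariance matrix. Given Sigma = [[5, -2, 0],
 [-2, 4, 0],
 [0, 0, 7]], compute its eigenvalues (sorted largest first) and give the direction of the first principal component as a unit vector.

Step 1 — characteristic polynomial p(λ) = det(λI - Sigma) = λ³ - tr·λ² + c_1·λ - det, where tr = trace, c_1 = sum of the principal 2×2 minors, det = det(Sigma):
  tr = 5 + 4 + 7 = 16,
  c_1 = (5·4 - (-2)²) + (5·7 - (0)²) + (4·7 - (0)²) = 16 + 35 + 28 = 79,
  det = 5·(4·7 - (0)²) - (-2)·((-2)·7 - (0)·(0)) + (0)·((-2)·(0) - 4·(0)) = 5·(28) - (-2)·(-14) + (0)·(0) = 112.
  So p(λ) = λ³ - 16λ² + 79λ - 112.
Step 2 — look for an integer root (rational root theorem: any rational root is an integer divisor of 112). Testing λ = 7:
  p(7) = 343 - 784 + 553 - 112 = 0  ✓
  Dividing out (λ - 7): p(λ) = (λ - 7)(λ² - 9λ + 16).
Step 3 — remaining eigenvalues from the quadratic λ² - 9λ + 16 = 0:
  Δ = 9² - 4·16 = 81 - 64 = 17,  λ = (9 ± √17)/2 = (9 ± 4.1231)/2 ≈ 6.5616 or 2.4384.
  Sorted: λ_1 = 7,  λ_2 = 6.5616,  λ_3 = 2.4384  (check: sum = 16 = tr ✓).

Step 4 — unit eigenvector for λ_1 = 7: v spans the null space of (Sigma - λ_1 I), whose rows are
  r_1 = (-2, -2, 0),  r_2 = (-2, -3, 0),  r_3 = (0, 0, 0).
  v is orthogonal to every row, so take v ∝ r_1 × r_2 = ((-2)·(0) - (0)·(-3), (0)·(-2) - (-2)·(0), (-2)·(-3) - (-2)·(-2)) = (0, 0, 2).
  Rescale (divide by 2): u = (0, 0, 1).
  ||u|| = √((0)² + (0)² + (1)²) = √(1) = 1,  v_1 = u/||u|| ≈ (0, 0, 1) (||v_1|| = 1).

λ_1 = 7,  λ_2 = 6.5616,  λ_3 = 2.4384;  v_1 ≈ (0, 0, 1)


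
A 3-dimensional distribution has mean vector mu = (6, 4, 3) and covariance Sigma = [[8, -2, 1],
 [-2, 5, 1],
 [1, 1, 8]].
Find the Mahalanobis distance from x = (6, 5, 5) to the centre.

Step 1 — centre the observation: (x - mu) = (0, 1, 2).

Step 2 — invert Sigma (cofactor / det for 3×3, or solve directly):
  Sigma^{-1} = [[0.1439, 0.0627, -0.0258],
 [0.0627, 0.2325, -0.0369],
 [-0.0258, -0.0369, 0.1328]].

Step 3 — form the quadratic (x - mu)^T · Sigma^{-1} · (x - mu):
  Sigma^{-1} · (x - mu) = (0.0111, 0.1587, 0.2288).
  (x - mu)^T · [Sigma^{-1} · (x - mu)] = (0)·(0.0111) + (1)·(0.1587) + (2)·(0.2288) = 0.6162.

Step 4 — take square root: d = √(0.6162) ≈ 0.785.

d(x, mu) = √(0.6162) ≈ 0.785


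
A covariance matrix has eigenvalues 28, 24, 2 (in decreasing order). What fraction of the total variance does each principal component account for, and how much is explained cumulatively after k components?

Step 1 — total variance = trace(Sigma) = Σ λ_i = 28 + 24 + 2 = 54.

Step 2 — fraction explained by component i = λ_i / Σ λ:
  PC1: 28/54 = 0.5185
  PC2: 24/54 = 0.4444
  PC3: 2/54 = 0.037

Step 3 — cumulative fraction after k components = (λ_1 + ... + λ_k) / Σ λ:
  k = 1: 28/54 = 0.5185
  k = 2: (28 + 24)/54 = 52/54 = 0.963
  k = 3: (28 + 24 + 2)/54 = 54/54 = 1

Summary (fraction, with percent):

explained: PC1 0.5185 (51.85%), PC2 0.4444 (44.44%), PC3 0.037 (3.7%);  cumulative: 0.5185, 0.963, 1


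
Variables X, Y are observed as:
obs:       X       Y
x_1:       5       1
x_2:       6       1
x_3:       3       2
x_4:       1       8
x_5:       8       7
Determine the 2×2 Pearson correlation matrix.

Step 1 — column means:
  mean(X) = (5 + 6 + 3 + 1 + 8) / 5 = 23/5 = 4.6
  mean(Y) = (1 + 1 + 2 + 8 + 7) / 5 = 19/5 = 3.8

Step 2 — sample variances and covariances s[i,j] = (1/(n-1)) · Σ_k (x_{k,i} - mean_i) · (x_{k,j} - mean_j), with n-1 = 4:
  s[X,X] = ((0.4)·(0.4) + (1.4)·(1.4) + (-1.6)·(-1.6) + (-3.6)·(-3.6) + (3.4)·(3.4)) / 4 = 29.2/4 = 7.3
  s[X,Y] = ((0.4)·(-2.8) + (1.4)·(-2.8) + (-1.6)·(-1.8) + (-3.6)·(4.2) + (3.4)·(3.2)) / 4 = -6.4/4 = -1.6
  s[Y,Y] = ((-2.8)·(-2.8) + (-2.8)·(-2.8) + (-1.8)·(-1.8) + (4.2)·(4.2) + (3.2)·(3.2)) / 4 = 46.8/4 = 11.7
  Sample standard deviations s_i = √(s[i,i]):
  s(X) = √(7.3) = 2.7019
  s(Y) = √(11.7) = 3.4205

Step 3 — r_{ij} = s_{ij} / (s_i · s_j):
  r[X,X] = 1 (diagonal).
  r[X,Y] = -1.6 / (2.7019 · 3.4205) = -1.6 / 9.2418 = -0.1731
  r[Y,Y] = 1 (diagonal).

R is symmetric with unit diagonal. Assembling:

R = [[1, -0.1731],
 [-0.1731, 1]]


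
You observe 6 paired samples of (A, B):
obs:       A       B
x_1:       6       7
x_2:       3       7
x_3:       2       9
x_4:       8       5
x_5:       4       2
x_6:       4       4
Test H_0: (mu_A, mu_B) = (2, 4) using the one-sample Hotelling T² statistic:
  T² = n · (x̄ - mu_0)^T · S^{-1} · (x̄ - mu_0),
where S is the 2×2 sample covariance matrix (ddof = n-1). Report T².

Step 1 — sample mean vector:
  mean(A) = (6 + 3 + 2 + 8 + 4 + 4) / 6 = 27/6 = 4.5
  mean(B) = (7 + 7 + 9 + 5 + 2 + 4) / 6 = 34/6 = 5.6667
  x̄ = (4.5, 5.6667),  deviation x̄ - mu_0 = (4.5, 5.6667) - (2, 4) = (2.5, 1.6667).

Step 2 — sample covariance matrix, S[i,j] = (1/(n-1)) · Σ_k (x_{k,i} - mean_i) · (x_{k,j} - mean_j), divisor n-1 = 5:
  S[A,A] = ((1.5)·(1.5) + (-1.5)·(-1.5) + (-2.5)·(-2.5) + (3.5)·(3.5) + (-0.5)·(-0.5) + (-0.5)·(-0.5)) / 5 = 23.5/5 = 4.7
  S[A,B] = ((1.5)·(1.3333) + (-1.5)·(1.3333) + (-2.5)·(3.3333) + (3.5)·(-0.6667) + (-0.5)·(-3.6667) + (-0.5)·(-1.6667)) / 5 = -8/5 = -1.6
  S[B,B] = ((1.3333)·(1.3333) + (1.3333)·(1.3333) + (3.3333)·(3.3333) + (-0.6667)·(-0.6667) + (-3.6667)·(-3.6667) + (-1.6667)·(-1.6667)) / 5 = 31.3333/5 = 6.2667
  S = [[4.7, -1.6],
 [-1.6, 6.2667]].

Step 3 — invert S. det(S) = 4.7·6.2667 - (-1.6)² = 26.8933.
  S^{-1} = (1/det) · [[d, -b], [-b, a]] = [[0.233, 0.0595],
 [0.0595, 0.1748]].

Step 4 — quadratic form (x̄ - mu_0)^T · S^{-1} · (x̄ - mu_0):
  S^{-1} · (x̄ - mu_0) = (0.6817, 0.44),
  (x̄ - mu_0)^T · [...] = (2.5)·(0.6817) + (1.6667)·(0.44) = 2.4376.

Step 5 — scale by n: T² = 6 · 2.4376 = 14.6257.

T² ≈ 14.6257
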